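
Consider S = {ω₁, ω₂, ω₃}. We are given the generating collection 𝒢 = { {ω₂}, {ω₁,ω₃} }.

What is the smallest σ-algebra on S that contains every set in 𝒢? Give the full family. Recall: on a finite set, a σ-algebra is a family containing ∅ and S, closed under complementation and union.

|σ(𝒢)| = 4.  σ(𝒢) = { ∅, {ω₂}, {ω₁,ω₃}, S }

Derivation:
Start: 𝒢 ∪ {∅, S} = { ∅, {ω₂}, {ω₁,ω₃}, S }.
Iteration 1: closed — nothing new.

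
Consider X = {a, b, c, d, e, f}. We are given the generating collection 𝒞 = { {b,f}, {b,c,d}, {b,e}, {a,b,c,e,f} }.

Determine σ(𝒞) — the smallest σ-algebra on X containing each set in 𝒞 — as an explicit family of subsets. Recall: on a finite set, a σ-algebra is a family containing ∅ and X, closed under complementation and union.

Initial family (6 sets): { ∅, {b,e}, {b,f}, {b,c,d}, {a,b,c,e,f}, X }.
Pass 1: +7 →
  {d}  = X∖{a,b,c,e,f}
  {a,e,f}  = X∖{b,c,d}
  {b,e,f}  = {b,e} ∪ {b,f}
  {a,c,d,e}  = X∖{b,f}
  {a,c,d,f}  = X∖{b,e}
  {b,c,d,e}  = {b,e} ∪ {b,c,d}
  {b,c,d,f}  = {b,c,d} ∪ {b,f}
  (now 13)
Pass 2. New:
  {a,e}  = X∖{b,c,d,f}
  {a,f}  = X∖{b,c,d,e}
  {a,c,d}  = X∖{b,e,f}
  {b,d,e}  = {b,e} ∪ {d}
  {b,d,f}  = {b,f} ∪ {d}
  {a,b,e,f}  = {b,e} ∪ {a,e,f}
  {a,d,e,f}  = {a,e,f} ∪ {d}
  {b,d,e,f}  = {b,e,f} ∪ {d}
  {a,b,c,d,e}  = {b,e} ∪ {a,c,d,e}
  {a,b,c,d,f}  = {b,c,d} ∪ {a,c,d,f}
  {a,c,d,e,f}  = {a,e,f} ∪ {a,c,d,e}
  {b,c,d,e,f}  = {b,e} ∪ {b,c,d,f}
  (now 25)
Pass 3: 17 new —
  {a}  = X∖{b,c,d,e,f}
  {b}  = X∖{a,c,d,e,f}
  {e}  = X∖{a,b,c,d,f}
  {f}  = X∖{a,b,c,d,e}
  {a,c}  = X∖{b,d,e,f}
  {b,c}  = X∖{a,d,e,f}
  {c,d}  = X∖{a,b,e,f}
  {a,b,e}  = {b,e} ∪ {a,e}
  {a,b,f}  = {a,f} ∪ {b,f}
  {a,c,e}  = X∖{b,d,f}
  {a,c,f}  = X∖{b,d,e}
  {a,d,e}  = {a,e} ∪ {d}
  {a,d,f}  = {a,f} ∪ {d}
  {a,b,c,d}  = {a,c,d} ∪ {b,c,d}
  {a,b,d,e}  = {a,e} ∪ {b,d,e}
  {a,b,d,f}  = {b,d,f} ∪ {a,f}
  {a,b,d,e,f}  = {b,d,f} ∪ {a,d,e,f}
  (now 42)
Pass 4: 18 new —
  {c}  = X∖{a,b,d,e,f}
  {a,b}  = {b} ∪ {a}
  {a,d}  = {d} ∪ {a}
  {b,d}  = {b} ∪ {d}
  {c,e}  = X∖{a,b,d,f}
  {c,f}  = X∖{a,b,d,e}
  {d,e}  = {d} ∪ {e}
  {d,f}  = {d} ∪ {f}
  {e,f}  = X∖{a,b,c,d}
  {a,b,c}  = {b} ∪ {a,c}
  {b,c,e}  = X∖{a,d,f}
  {b,c,f}  = X∖{a,d,e}
  {c,d,e}  = X∖{a,b,f}
  {c,d,f}  = X∖{a,b,e}
  {a,b,c,e}  = {a,c,e} ∪ {b}
  {a,b,c,f}  = {a,c,f} ∪ {b}
  {a,c,e,f}  = {a,c,f} ∪ {a,c,e}
  {b,c,e,f}  = {b,c} ∪ {b,e,f}
  (now 60)
Pass 5. New:
  {a,b,d}  = {b} ∪ {a,d}
  {c,e,f}  = {e,f} ∪ {c,e}
  {d,e,f}  = X∖{a,b,c}
  {c,d,e,f}  = X∖{a,b}
  (now 64)
Pass 6: already closed under ᶜ and ∪.

σ(𝒞) = { ∅, {a}, {b}, {c}, {d}, {e}, {f}, {a,b}, {a,c}, {a,d}, {a,e}, {a,f}, {b,c}, {b,d}, {b,e}, {b,f}, {c,d}, {c,e}, {c,f}, {d,e}, {d,f}, {e,f}, {a,b,c}, {a,b,d}, {a,b,e}, {a,b,f}, {a,c,d}, {a,c,e}, {a,c,f}, {a,d,e}, {a,d,f}, {a,e,f}, {b,c,d}, {b,c,e}, {b,c,f}, {b,d,e}, {b,d,f}, {b,e,f}, {c,d,e}, {c,d,f}, {c,e,f}, {d,e,f}, {a,b,c,d}, {a,b,c,e}, {a,b,c,f}, {a,b,d,e}, {a,b,d,f}, {a,b,e,f}, {a,c,d,e}, {a,c,d,f}, {a,c,e,f}, {a,d,e,f}, {b,c,d,e}, {b,c,d,f}, {b,c,e,f}, {b,d,e,f}, {c,d,e,f}, {a,b,c,d,e}, {a,b,c,d,f}, {a,b,c,e,f}, {a,b,d,e,f}, {a,c,d,e,f}, {b,c,d,e,f}, X }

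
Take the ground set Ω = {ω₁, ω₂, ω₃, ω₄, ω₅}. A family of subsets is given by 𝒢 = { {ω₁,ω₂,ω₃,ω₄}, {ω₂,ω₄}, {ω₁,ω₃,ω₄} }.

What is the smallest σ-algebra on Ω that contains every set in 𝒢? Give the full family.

Take S₀ = 𝒢 ∪ {∅, Ω} = { {}, {ω₂,ω₄}, {ω₁,ω₃,ω₄}, {ω₁,ω₂,ω₃,ω₄}, Ω }.
Step 1: +3 →
  {ω₅}  = Ω∖{ω₁,ω₂,ω₃,ω₄}
  {ω₂,ω₅}  = Ω∖{ω₁,ω₃,ω₄}
  {ω₁,ω₃,ω₅}  = Ω∖{ω₂,ω₄}
  (now 8)
Step 2: 3 new —
  {ω₂,ω₄,ω₅}  = {ω₂,ω₅} ∪ {ω₂,ω₄}
  {ω₁,ω₂,ω₃,ω₅}  = {ω₁,ω₃,ω₅} ∪ {ω₂,ω₅}
  {ω₁,ω₃,ω₄,ω₅}  = {ω₁,ω₃,ω₅} ∪ {ω₁,ω₃,ω₄}
  (now 11)
Step 3. New:
  {ω₂}  = Ω∖{ω₁,ω₃,ω₄,ω₅}
  {ω₄}  = Ω∖{ω₁,ω₂,ω₃,ω₅}
  {ω₁,ω₃}  = Ω∖{ω₂,ω₄,ω₅}
  (now 14)
Step 4: 2 new —
  {ω₄,ω₅}  = {ω₄} ∪ {ω₅}
  {ω₁,ω₂,ω₃}  = {ω₁,ω₃} ∪ {ω₂}
  (now 16)
Step 5 adds nothing — fixpoint reached.

σ(𝒢) = { {}, {ω₂}, {ω₄}, {ω₅}, {ω₁,ω₃}, {ω₂,ω₄}, {ω₂,ω₅}, {ω₄,ω₅}, {ω₁,ω₂,ω₃}, {ω₁,ω₃,ω₄}, {ω₁,ω₃,ω₅}, {ω₂,ω₄,ω₅}, {ω₁,ω₂,ω₃,ω₄}, {ω₁,ω₂,ω₃,ω₅}, {ω₁,ω₃,ω₄,ω₅}, Ω }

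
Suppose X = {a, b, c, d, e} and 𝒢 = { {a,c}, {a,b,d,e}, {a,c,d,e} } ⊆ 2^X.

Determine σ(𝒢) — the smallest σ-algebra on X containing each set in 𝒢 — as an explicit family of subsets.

σ(𝒢) (16 sets): { ∅, {a}, {b}, {c}, {a,b}, {a,c}, {b,c}, {d,e}, {a,b,c}, {a,d,e}, {b,d,e}, {c,d,e}, {a,b,d,e}, {a,c,d,e}, {b,c,d,e}, X }

Check:
Take S₀ = 𝒢 ∪ {∅, X} = { ∅, {a,c}, {a,b,d,e}, {a,c,d,e}, X }.
Step 1 (3 new):
  {b}  = ᶜ of {a,c,d,e}
  {c}  = ᶜ of {a,b,d,e}
  {b,d,e}  = ᶜ of {a,c}
  (now 8)
Step 2: 3 new —
  {b,c}  = {c} ∪ {b}
  {a,b,c}  = {b} ∪ {a,c}
  {b,c,d,e}  = {c} ∪ {b,d,e}
  (now 11)
Step 3: +3 →
  {a}  = ᶜ of {b,c,d,e}
  {d,e}  = ᶜ of {a,b,c}
  {a,d,e}  = ᶜ of {b,c}
  (now 14)
Step 4 (2 new):
  {a,b}  = {b} ∪ {a}
  {c,d,e}  = {c} ∪ {d,e}
  (now 16)
Step 5 adds nothing — fixpoint reached.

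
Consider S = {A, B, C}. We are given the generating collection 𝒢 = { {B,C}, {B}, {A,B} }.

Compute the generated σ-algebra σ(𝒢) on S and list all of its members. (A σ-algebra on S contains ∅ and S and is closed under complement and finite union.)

Answer: σ(𝒢) = { {}, {A}, {B}, {C}, {A,B}, {A,C}, {B,C}, S }

Trace:
Initial family (5 sets): { {}, {B}, {A,B}, {B,C}, S }.
Round 1: +3 →
  {A}  = {B,C}ᶜ
  {C}  = {A,B}ᶜ
  {A,C}  = {B}ᶜ
  (now 8)
After Round 2 the family is unchanged; done.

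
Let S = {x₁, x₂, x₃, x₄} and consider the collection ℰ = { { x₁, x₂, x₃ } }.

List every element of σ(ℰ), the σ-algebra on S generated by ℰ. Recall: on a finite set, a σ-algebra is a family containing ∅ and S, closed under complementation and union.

Answer: σ(ℰ) = { {}, { x₄ }, { x₁, x₂, x₃ }, S }

Check:
Start: ℰ ∪ {∅, S} = { {}, { x₁, x₂, x₃ }, S }.
Round 1 (1 new):
  { x₄ }  = { x₁, x₂, x₃ }ᶜ
  (now 4)
After Round 2 the family is unchanged; done.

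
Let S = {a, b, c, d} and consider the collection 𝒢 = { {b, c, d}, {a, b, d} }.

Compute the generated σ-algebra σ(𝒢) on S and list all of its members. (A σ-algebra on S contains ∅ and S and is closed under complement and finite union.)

Answer: σ(𝒢) = { {}, {a}, {c}, {a, c}, {b, d}, {a, b, d}, {b, c, d}, S }

Derivation:
Seed the family with 𝒢 together with ∅ and S: { {}, {a, b, d}, {b, c, d}, S }.
Iteration 1: 2 new —
  {a}  = complement {b, c, d}
  {c}  = complement {a, b, d}
  (now 6)
Iteration 2. New:
  {a, c}  = {c} ∪ {a}
  (now 7)
Iteration 3 (1 new):
  {b, d}  = complement {a, c}
  (now 8)
Iteration 4 adds nothing — fixpoint reached.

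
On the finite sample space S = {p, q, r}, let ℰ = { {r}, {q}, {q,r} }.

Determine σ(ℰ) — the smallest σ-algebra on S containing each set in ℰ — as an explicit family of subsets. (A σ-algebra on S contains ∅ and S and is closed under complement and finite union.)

Begin from { {}, {q}, {r}, {q,r}, S } (that is, ℰ plus ∅ and S).
Step 1 adds 3:
  {p}  = ᶜ of {q,r}
  {p,q}  = ᶜ of {r}
  {p,r}  = ᶜ of {q}
Step 2 adds nothing — fixpoint reached.

Hence σ(ℰ) has 8 members: { {}, {p}, {q}, {r}, {p,q}, {p,r}, {q,r}, S }.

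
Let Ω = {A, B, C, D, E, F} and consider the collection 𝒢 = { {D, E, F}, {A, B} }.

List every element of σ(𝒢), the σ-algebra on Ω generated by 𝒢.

Initial family (4 sets): { {}, {A, B}, {D, E, F}, Ω }.
Round 1 (3 new):
  {A, B, C}  = ᶜ of {D, E, F}
  {C, D, E, F}  = ᶜ of {A, B}
  {A, B, D, E, F}  = {A, B} ∪ {D, E, F}
  — 7 sets.
Round 2: +1 →
  {C}  = ᶜ of {A, B, D, E, F}
  — 8 sets.
After Round 3 the family is unchanged; done.

σ(𝒢) = { {}, {C}, {A, B}, {A, B, C}, {D, E, F}, {C, D, E, F}, {A, B, D, E, F}, Ω }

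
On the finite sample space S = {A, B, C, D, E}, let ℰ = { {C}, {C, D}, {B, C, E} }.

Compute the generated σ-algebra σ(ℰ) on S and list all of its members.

σ(ℰ) (16 sets): { {}, {A}, {C}, {D}, {A, C}, {A, D}, {B, E}, {C, D}, {A, B, E}, {A, C, D}, {B, C, E}, {B, D, E}, {A, B, C, E}, {A, B, D, E}, {B, C, D, E}, S }

Derivation:
Start: ℰ ∪ {∅, S} = { {}, {C}, {C, D}, {B, C, E}, S }.
Round 1 adds 4:
  {A, D}  = S∖{B, C, E}
  {A, B, E}  = S∖{C, D}
  {A, B, D, E}  = S∖{C}
  {B, C, D, E}  = {C, D} ∪ {B, C, E}
  (now 9)
Round 2. New:
  {A}  = S∖{B, C, D, E}
  {A, C, D}  = {C, D} ∪ {A, D}
  {A, B, C, E}  = {C} ∪ {A, B, E}
  (now 12)
Round 3: 3 new —
  {D}  = S∖{A, B, C, E}
  {A, C}  = {C} ∪ {A}
  {B, E}  = S∖{A, C, D}
  (now 15)
Round 4 (1 new):
  {B, D, E}  = S∖{A, C}
  (now 16)
After Round 5 the family is unchanged; done.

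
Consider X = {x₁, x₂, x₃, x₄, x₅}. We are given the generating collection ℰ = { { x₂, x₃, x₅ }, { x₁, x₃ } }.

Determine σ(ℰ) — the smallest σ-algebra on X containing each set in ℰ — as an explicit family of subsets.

σ(ℰ) (16 sets): { {}, { x₁ }, { x₃ }, { x₄ }, { x₁, x₃ }, { x₁, x₄ }, { x₂, x₅ }, { x₃, x₄ }, { x₁, x₂, x₅ }, { x₁, x₃, x₄ }, { x₂, x₃, x₅ }, { x₂, x₄, x₅ }, { x₁, x₂, x₃, x₅ }, { x₁, x₂, x₄, x₅ }, { x₂, x₃, x₄, x₅ }, X }

Trace:
Seed the family with ℰ together with ∅ and X: { {}, { x₁, x₃ }, { x₂, x₃, x₅ }, X }.
Step 1: +3 →
  { x₁, x₄ }  = { x₂, x₃, x₅ }ᶜ
  { x₂, x₄, x₅ }  = { x₁, x₃ }ᶜ
  { x₁, x₂, x₃, x₅ }  = { x₁, x₃ } ∪ { x₂, x₃, x₅ }
  (now 7)
Step 2 adds 4:
  { x₄ }  = { x₁, x₂, x₃, x₅ }ᶜ
  { x₁, x₃, x₄ }  = { x₁, x₄ } ∪ { x₁, x₃ }
  { x₁, x₂, x₄, x₅ }  = { x₁, x₄ } ∪ { x₂, x₄, x₅ }
  { x₂, x₃, x₄, x₅ }  = { x₂, x₃, x₅ } ∪ { x₂, x₄, x₅ }
  (now 11)
Step 3: 3 new —
  { x₁ }  = { x₂, x₃, x₄, x₅ }ᶜ
  { x₃ }  = { x₁, x₂, x₄, x₅ }ᶜ
  { x₂, x₅ }  = { x₁, x₃, x₄ }ᶜ
  (now 14)
Step 4: +2 →
  { x₃, x₄ }  = { x₃ } ∪ { x₄ }
  { x₁, x₂, x₅ }  = { x₂, x₅ } ∪ { x₁ }
  (now 16)
Step 5: no new sets; the family is a σ-algebra.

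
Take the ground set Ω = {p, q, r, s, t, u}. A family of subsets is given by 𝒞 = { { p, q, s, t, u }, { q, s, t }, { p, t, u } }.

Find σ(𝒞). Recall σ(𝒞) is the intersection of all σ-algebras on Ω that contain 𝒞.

Answer: σ(𝒞) = { {  }, { r }, { t }, { p, u }, { q, s }, { r, t }, { p, r, u }, { p, t, u }, { q, r, s }, { q, s, t }, { p, q, s, u }, { p, r, t, u }, { q, r, s, t }, { p, q, r, s, u }, { p, q, s, t, u }, Ω }

Check:
Initial family (5 sets): { {  }, { p, t, u }, { q, s, t }, { p, q, s, t, u }, Ω }.
Pass 1 (3 new):
  { r }  = ᶜ of { p, q, s, t, u }
  { p, r, u }  = ᶜ of { q, s, t }
  { q, r, s }  = ᶜ of { p, t, u }
  — 8 sets.
Pass 2 adds 3:
  { p, r, t, u }  = { r } ∪ { p, t, u }
  { q, r, s, t }  = { r } ∪ { q, s, t }
  { p, q, r, s, u }  = { p, r, u } ∪ { q, r, s }
  — 11 sets.
Pass 3 adds 3:
  { t }  = ᶜ of { p, q, r, s, u }
  { p, u }  = ᶜ of { q, r, s, t }
  { q, s }  = ᶜ of { p, r, t, u }
  — 14 sets.
Pass 4 adds 2:
  { r, t }  = { r } ∪ { t }
  { p, q, s, u }  = { p, u } ∪ { q, s }
  — 16 sets.
After Pass 5 the family is unchanged; done.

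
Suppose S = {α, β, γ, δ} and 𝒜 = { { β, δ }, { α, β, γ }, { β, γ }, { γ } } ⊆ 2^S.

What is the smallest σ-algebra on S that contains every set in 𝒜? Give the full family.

Seed the family with 𝒜 together with ∅ and S: { {}, { γ }, { β, γ }, { β, δ }, { α, β, γ }, S }.
Round 1 (5 new):
  { δ }  = complement { α, β, γ }
  { α, γ }  = complement { β, δ }
  { α, δ }  = complement { β, γ }
  { α, β, δ }  = complement { γ }
  { β, γ, δ }  = { γ } ∪ { β, δ }
  — 11 sets.
Round 2. New:
  { α }  = complement { β, γ, δ }
  { γ, δ }  = { γ } ∪ { δ }
  { α, γ, δ }  = { γ } ∪ { α, δ }
  — 14 sets.
Round 3: +2 →
  { β }  = complement { α, γ, δ }
  { α, β }  = complement { γ, δ }
  — 16 sets.
Round 4: no new sets; the family is a σ-algebra.

Therefore σ(𝒜) = { {}, { α }, { β }, { γ }, { δ }, { α, β }, { α, γ }, { α, δ }, { β, γ }, { β, δ }, { γ, δ }, { α, β, γ }, { α, β, δ }, { α, γ, δ }, { β, γ, δ }, S } (|σ(𝒜)| = 16).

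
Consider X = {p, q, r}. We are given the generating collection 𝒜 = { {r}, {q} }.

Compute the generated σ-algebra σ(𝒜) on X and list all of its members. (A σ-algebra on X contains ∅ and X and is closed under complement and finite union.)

σ(𝒜) = { ∅, {p}, {q}, {r}, {p, q}, {p, r}, {q, r}, X }

Trace:
Take S₀ = 𝒜 ∪ {∅, X} = { ∅, {q}, {r}, X }.
Iteration 1: 3 new —
  {p, q}  = complement {r}
  {p, r}  = complement {q}
  {q, r}  = {r} ∪ {q}
  [7 total]
Iteration 2 adds 1:
  {p}  = complement {q, r}
  [8 total]
Iteration 3: already closed under ᶜ and ∪.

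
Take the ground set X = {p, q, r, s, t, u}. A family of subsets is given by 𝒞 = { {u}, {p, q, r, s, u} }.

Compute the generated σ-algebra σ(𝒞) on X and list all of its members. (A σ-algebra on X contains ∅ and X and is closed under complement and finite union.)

σ(𝒞) = { ∅, {t}, {u}, {t, u}, {p, q, r, s}, {p, q, r, s, t}, {p, q, r, s, u}, X }

Check:
Begin from { ∅, {u}, {p, q, r, s, u}, X } (that is, 𝒞 plus ∅ and X).
Round 1: +2 →
  {t}  = ᶜ of {p, q, r, s, u}
  {p, q, r, s, t}  = ᶜ of {u}
  (now 6)
Round 2: 1 new —
  {t, u}  = {t} ∪ {u}
  (now 7)
Round 3: 1 new —
  {p, q, r, s}  = ᶜ of {t, u}
  (now 8)
After Round 4 the family is unchanged; done.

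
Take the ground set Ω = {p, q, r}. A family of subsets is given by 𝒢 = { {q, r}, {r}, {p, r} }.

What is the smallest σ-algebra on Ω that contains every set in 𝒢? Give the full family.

Answer: σ(𝒢) = { {}, {p}, {q}, {r}, {p, q}, {p, r}, {q, r}, Ω }

Trace:
Take S₀ = 𝒢 ∪ {∅, Ω} = { {}, {r}, {p, r}, {q, r}, Ω }.
Pass 1 adds 3:
  {p}  = {q, r}ᶜ
  {q}  = {p, r}ᶜ
  {p, q}  = {r}ᶜ
  — 8 sets.
Pass 2: stable.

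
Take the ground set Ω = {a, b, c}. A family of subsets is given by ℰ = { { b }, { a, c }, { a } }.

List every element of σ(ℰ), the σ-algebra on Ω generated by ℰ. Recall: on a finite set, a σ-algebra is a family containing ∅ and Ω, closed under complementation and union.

|σ(ℰ)| = 8.  σ(ℰ) = { {  }, { a }, { b }, { c }, { a, b }, { a, c }, { b, c }, Ω }

Derivation:
Take S₀ = ℰ ∪ {∅, Ω} = { {  }, { a }, { b }, { a, c }, Ω }.
Iteration 1 adds 2:
  { a, b }  = { b } ∪ { a }
  { b, c }  = { a }ᶜ
  [7 total]
Iteration 2: +1 →
  { c }  = { a, b }ᶜ
  [8 total]
After Iteration 3 the family is unchanged; done.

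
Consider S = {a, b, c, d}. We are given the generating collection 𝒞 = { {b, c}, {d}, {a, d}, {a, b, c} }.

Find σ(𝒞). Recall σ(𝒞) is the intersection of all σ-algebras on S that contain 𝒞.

Initial family (6 sets): { {}, {d}, {a, d}, {b, c}, {a, b, c}, S }.
Iteration 1 adds 1:
  {b, c, d}  = {b, c} ∪ {d}
  [7 total]
Iteration 2: 1 new —
  {a}  = complement {b, c, d}
  [8 total]
Iteration 3 adds nothing — fixpoint reached.

Therefore σ(𝒞) = { {}, {a}, {d}, {a, d}, {b, c}, {a, b, c}, {b, c, d}, S } (|σ(𝒞)| = 8).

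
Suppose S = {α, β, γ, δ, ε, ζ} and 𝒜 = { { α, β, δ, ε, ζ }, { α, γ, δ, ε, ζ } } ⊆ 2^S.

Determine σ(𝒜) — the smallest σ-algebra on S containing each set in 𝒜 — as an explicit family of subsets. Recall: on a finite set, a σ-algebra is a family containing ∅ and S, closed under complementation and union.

σ(𝒜) = { ∅, { β }, { γ }, { β, γ }, { α, δ, ε, ζ }, { α, β, δ, ε, ζ }, { α, γ, δ, ε, ζ }, S }

Derivation:
Begin from { ∅, { α, β, δ, ε, ζ }, { α, γ, δ, ε, ζ }, S } (that is, 𝒜 plus ∅ and S).
Round 1. New:
  { β }  = complement { α, γ, δ, ε, ζ }
  { γ }  = complement { α, β, δ, ε, ζ }
Round 2 (1 new):
  { β, γ }  = { γ } ∪ { β }
Round 3: 1 new —
  { α, δ, ε, ζ }  = complement { β, γ }
Round 4: closed — nothing new.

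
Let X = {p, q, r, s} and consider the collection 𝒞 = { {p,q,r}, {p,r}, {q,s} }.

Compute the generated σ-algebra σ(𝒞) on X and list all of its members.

Begin from { {}, {p,r}, {q,s}, {p,q,r}, X } (that is, 𝒞 plus ∅ and X).
Round 1. New:
  {s}  = X∖{p,q,r}
Round 2: +1 →
  {p,r,s}  = {s} ∪ {p,r}
Round 3 adds 1:
  {q}  = X∖{p,r,s}
Round 4: closed — nothing new.

|σ(𝒞)| = 8.  σ(𝒞) = { {}, {q}, {s}, {p,r}, {q,s}, {p,q,r}, {p,r,s}, X }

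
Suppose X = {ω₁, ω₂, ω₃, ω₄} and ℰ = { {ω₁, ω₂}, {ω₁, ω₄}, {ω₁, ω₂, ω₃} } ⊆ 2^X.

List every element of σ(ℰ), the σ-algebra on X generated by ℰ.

Start: ℰ ∪ {∅, X} = { {}, {ω₁, ω₂}, {ω₁, ω₄}, {ω₁, ω₂, ω₃}, X }.
Step 1: +4 →
  {ω₄}  = {ω₁, ω₂, ω₃}ᶜ
  {ω₂, ω₃}  = {ω₁, ω₄}ᶜ
  {ω₃, ω₄}  = {ω₁, ω₂}ᶜ
  {ω₁, ω₂, ω₄}  = {ω₁, ω₄} ∪ {ω₁, ω₂}
  [9 total]
Step 2: 3 new —
  {ω₃}  = {ω₁, ω₂, ω₄}ᶜ
  {ω₁, ω₃, ω₄}  = {ω₃, ω₄} ∪ {ω₁, ω₄}
  {ω₂, ω₃, ω₄}  = {ω₃, ω₄} ∪ {ω₂, ω₃}
  [12 total]
Step 3 (2 new):
  {ω₁}  = {ω₂, ω₃, ω₄}ᶜ
  {ω₂}  = {ω₁, ω₃, ω₄}ᶜ
  [14 total]
Step 4 (2 new):
  {ω₁, ω₃}  = {ω₃} ∪ {ω₁}
  {ω₂, ω₄}  = {ω₄} ∪ {ω₂}
  [16 total]
Step 5 adds nothing — fixpoint reached.

|σ(ℰ)| = 16.  σ(ℰ) = { {}, {ω₁}, {ω₂}, {ω₃}, {ω₄}, {ω₁, ω₂}, {ω₁, ω₃}, {ω₁, ω₄}, {ω₂, ω₃}, {ω₂, ω₄}, {ω₃, ω₄}, {ω₁, ω₂, ω₃}, {ω₁, ω₂, ω₄}, {ω₁, ω₃, ω₄}, {ω₂, ω₃, ω₄}, X }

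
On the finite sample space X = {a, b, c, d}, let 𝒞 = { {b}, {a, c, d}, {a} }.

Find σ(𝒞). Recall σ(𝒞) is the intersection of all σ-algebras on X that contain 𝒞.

Begin from { {}, {a}, {b}, {a, c, d}, X } (that is, 𝒞 plus ∅ and X).
Pass 1 (2 new):
  {a, b}  = {b} ∪ {a}
  {b, c, d}  = complement {a}
  [7 total]
Pass 2: 1 new —
  {c, d}  = complement {a, b}
  [8 total]
Pass 3: closed — nothing new.

σ(𝒞) = { {}, {a}, {b}, {a, b}, {c, d}, {a, c, d}, {b, c, d}, X }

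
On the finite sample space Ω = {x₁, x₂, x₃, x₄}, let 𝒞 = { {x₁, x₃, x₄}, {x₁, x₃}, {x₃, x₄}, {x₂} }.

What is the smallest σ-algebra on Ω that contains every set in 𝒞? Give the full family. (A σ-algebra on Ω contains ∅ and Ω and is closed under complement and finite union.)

|σ(𝒞)| = 16.  σ(𝒞) = { ∅, {x₁}, {x₂}, {x₃}, {x₄}, {x₁, x₂}, {x₁, x₃}, {x₁, x₄}, {x₂, x₃}, {x₂, x₄}, {x₃, x₄}, {x₁, x₂, x₃}, {x₁, x₂, x₄}, {x₁, x₃, x₄}, {x₂, x₃, x₄}, Ω }

Trace:
Initial family (6 sets): { ∅, {x₂}, {x₁, x₃}, {x₃, x₄}, {x₁, x₃, x₄}, Ω }.
Round 1 (4 new):
  {x₁, x₂}  = ᶜ of {x₃, x₄}
  {x₂, x₄}  = ᶜ of {x₁, x₃}
  {x₁, x₂, x₃}  = {x₁, x₃} ∪ {x₂}
  {x₂, x₃, x₄}  = {x₃, x₄} ∪ {x₂}
  — 10 sets.
Round 2: 3 new —
  {x₁}  = ᶜ of {x₂, x₃, x₄}
  {x₄}  = ᶜ of {x₁, x₂, x₃}
  {x₁, x₂, x₄}  = {x₁, x₂} ∪ {x₂, x₄}
  — 13 sets.
Round 3. New:
  {x₃}  = ᶜ of {x₁, x₂, x₄}
  {x₁, x₄}  = {x₄} ∪ {x₁}
  — 15 sets.
Round 4 adds 1:
  {x₂, x₃}  = ᶜ of {x₁, x₄}
  — 16 sets.
Round 5: no new sets; the family is a σ-algebra.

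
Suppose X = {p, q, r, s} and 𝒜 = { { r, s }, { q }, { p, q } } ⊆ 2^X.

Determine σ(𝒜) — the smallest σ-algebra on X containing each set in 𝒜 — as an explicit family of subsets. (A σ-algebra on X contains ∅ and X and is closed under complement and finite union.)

σ(𝒜) (8 sets): { ∅, { p }, { q }, { p, q }, { r, s }, { p, r, s }, { q, r, s }, X }

Derivation:
Seed the family with 𝒜 together with ∅ and X: { ∅, { q }, { p, q }, { r, s }, X }.
Pass 1: 2 new —
  { p, r, s }  = complement { q }
  { q, r, s }  = { r, s } ∪ { q }
  (now 7)
Pass 2: +1 →
  { p }  = complement { q, r, s }
  (now 8)
After Pass 3 the family is unchanged; done.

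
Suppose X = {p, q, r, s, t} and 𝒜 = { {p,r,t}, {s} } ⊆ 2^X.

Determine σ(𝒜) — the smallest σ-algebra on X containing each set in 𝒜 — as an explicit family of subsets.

Seed the family with 𝒜 together with ∅ and X: { ∅, {s}, {p,r,t}, X }.
Iteration 1: +3 →
  {q,s}  = ᶜ of {p,r,t}
  {p,q,r,t}  = ᶜ of {s}
  {p,r,s,t}  = {p,r,t} ∪ {s}
  (now 7)
Iteration 2 adds 1:
  {q}  = ᶜ of {p,r,s,t}
  (now 8)
Iteration 3 adds nothing — fixpoint reached.

Therefore σ(𝒜) = { ∅, {q}, {s}, {q,s}, {p,r,t}, {p,q,r,t}, {p,r,s,t}, X } (|σ(𝒜)| = 8).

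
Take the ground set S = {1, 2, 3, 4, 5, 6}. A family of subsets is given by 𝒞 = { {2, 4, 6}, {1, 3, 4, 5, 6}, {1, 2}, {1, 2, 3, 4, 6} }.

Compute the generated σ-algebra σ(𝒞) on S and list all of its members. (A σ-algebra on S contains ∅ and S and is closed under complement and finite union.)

σ(𝒞) = { ∅, {1}, {2}, {3}, {5}, {1, 2}, {1, 3}, {1, 5}, {2, 3}, {2, 5}, {3, 5}, {4, 6}, {1, 2, 3}, {1, 2, 5}, {1, 3, 5}, {1, 4, 6}, {2, 3, 5}, {2, 4, 6}, {3, 4, 6}, {4, 5, 6}, {1, 2, 3, 5}, {1, 2, 4, 6}, {1, 3, 4, 6}, {1, 4, 5, 6}, {2, 3, 4, 6}, {2, 4, 5, 6}, {3, 4, 5, 6}, {1, 2, 3, 4, 6}, {1, 2, 4, 5, 6}, {1, 3, 4, 5, 6}, {2, 3, 4, 5, 6}, S }

Trace:
Begin from { ∅, {1, 2}, {2, 4, 6}, {1, 2, 3, 4, 6}, {1, 3, 4, 5, 6}, S } (that is, 𝒞 plus ∅ and S).
Pass 1 (5 new):
  {2}  = complement {1, 3, 4, 5, 6}
  {5}  = complement {1, 2, 3, 4, 6}
  {1, 3, 5}  = complement {2, 4, 6}
  {1, 2, 4, 6}  = {2, 4, 6} ∪ {1, 2}
  {3, 4, 5, 6}  = complement {1, 2}
  — 11 sets.
Pass 2 (7 new):
  {2, 5}  = {2} ∪ {5}
  {3, 5}  = complement {1, 2, 4, 6}
  {1, 2, 5}  = {1, 2} ∪ {5}
  {1, 2, 3, 5}  = {1, 2} ∪ {1, 3, 5}
  {2, 4, 5, 6}  = {2, 4, 6} ∪ {5}
  {1, 2, 4, 5, 6}  = {1, 2, 4, 6} ∪ {5}
  {2, 3, 4, 5, 6}  = {2, 4, 6} ∪ {3, 4, 5, 6}
  — 18 sets.
Pass 3 (7 new):
  {1}  = complement {2, 3, 4, 5, 6}
  {3}  = complement {1, 2, 4, 5, 6}
  {1, 3}  = complement {2, 4, 5, 6}
  {4, 6}  = complement {1, 2, 3, 5}
  {2, 3, 5}  = {2, 5} ∪ {3, 5}
  {3, 4, 6}  = complement {1, 2, 5}
  {1, 3, 4, 6}  = complement {2, 5}
  — 25 sets.
Pass 4. New:
  {1, 5}  = {5} ∪ {1}
  {2, 3}  = {2} ∪ {3}
  {1, 2, 3}  = {1, 2} ∪ {3}
  {1, 4, 6}  = complement {2, 3, 5}
  {4, 5, 6}  = {5} ∪ {4, 6}
  {2, 3, 4, 6}  = {2, 4, 6} ∪ {3}
  — 31 sets.
Pass 5 (1 new):
  {1, 4, 5, 6}  = complement {2, 3}
  — 32 sets.
Pass 6: no new sets; the family is a σ-algebra.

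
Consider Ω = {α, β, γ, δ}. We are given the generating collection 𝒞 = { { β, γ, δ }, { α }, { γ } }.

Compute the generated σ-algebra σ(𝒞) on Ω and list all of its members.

σ(𝒞) = { ∅, { α }, { γ }, { α, γ }, { β, δ }, { α, β, δ }, { β, γ, δ }, Ω }

Derivation:
Seed the family with 𝒞 together with ∅ and Ω: { ∅, { α }, { γ }, { β, γ, δ }, Ω }.
Step 1. New:
  { α, γ }  = { γ } ∪ { α }
  { α, β, δ }  = { γ }ᶜ
  [7 total]
Step 2: 1 new —
  { β, δ }  = { α, γ }ᶜ
  [8 total]
Step 3: no new sets; the family is a σ-algebra.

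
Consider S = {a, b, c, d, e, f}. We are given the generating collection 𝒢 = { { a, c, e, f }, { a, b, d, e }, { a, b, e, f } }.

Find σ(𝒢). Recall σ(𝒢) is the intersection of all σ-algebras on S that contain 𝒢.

Take S₀ = 𝒢 ∪ {∅, S} = { {  }, { a, b, d, e }, { a, b, e, f }, { a, c, e, f }, S }.
Iteration 1 adds 5:
  { b, d }  = S∖{ a, c, e, f }
  { c, d }  = S∖{ a, b, e, f }
  { c, f }  = S∖{ a, b, d, e }
  { a, b, c, e, f }  = { a, c, e, f } ∪ { a, b, e, f }
  { a, b, d, e, f }  = { a, b, d, e } ∪ { a, b, e, f }
  — 10 sets.
Iteration 2 (7 new):
  { c }  = S∖{ a, b, d, e, f }
  { d }  = S∖{ a, b, c, e, f }
  { b, c, d }  = { c, d } ∪ { b, d }
  { c, d, f }  = { c, d } ∪ { c, f }
  { b, c, d, f }  = { c, f } ∪ { b, d }
  { a, b, c, d, e }  = { c, d } ∪ { a, b, d, e }
  { a, c, d, e, f }  = { a, c, e, f } ∪ { c, d }
  — 17 sets.
Iteration 3 (5 new):
  { b }  = S∖{ a, c, d, e, f }
  { f }  = S∖{ a, b, c, d, e }
  { a, e }  = S∖{ b, c, d, f }
  { a, b, e }  = S∖{ c, d, f }
  { a, e, f }  = S∖{ b, c, d }
  — 22 sets.
Iteration 4 (10 new):
  { b, c }  = { b } ∪ { c }
  { b, f }  = { b } ∪ { f }
  { d, f }  = { f } ∪ { d }
  { a, c, e }  = { c } ∪ { a, e }
  { a, d, e }  = { a, e } ∪ { d }
  { b, c, f }  = { b } ∪ { c, f }
  { b, d, f }  = { f } ∪ { b, d }
  { a, b, c, e }  = { c } ∪ { a, b, e }
  { a, c, d, e }  = { c, d } ∪ { a, e }
  { a, d, e, f }  = { a, e, f } ∪ { d }
  — 32 sets.
Iteration 5: closed — nothing new.

σ(𝒢) = { {  }, { b }, { c }, { d }, { f }, { a, e }, { b, c }, { b, d }, { b, f }, { c, d }, { c, f }, { d, f }, { a, b, e }, { a, c, e }, { a, d, e }, { a, e, f }, { b, c, d }, { b, c, f }, { b, d, f }, { c, d, f }, { a, b, c, e }, { a, b, d, e }, { a, b, e, f }, { a, c, d, e }, { a, c, e, f }, { a, d, e, f }, { b, c, d, f }, { a, b, c, d, e }, { a, b, c, e, f }, { a, b, d, e, f }, { a, c, d, e, f }, S }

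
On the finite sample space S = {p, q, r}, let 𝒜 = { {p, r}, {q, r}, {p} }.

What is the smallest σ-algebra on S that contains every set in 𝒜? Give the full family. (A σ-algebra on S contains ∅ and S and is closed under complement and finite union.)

Start: 𝒜 ∪ {∅, S} = { {}, {p}, {p, r}, {q, r}, S }.
Step 1 (1 new):
  {q}  = complement {p, r}
  — 6 sets.
Step 2. New:
  {p, q}  = {q} ∪ {p}
  — 7 sets.
Step 3. New:
  {r}  = complement {p, q}
  — 8 sets.
Step 4: closed — nothing new.

|σ(𝒜)| = 8.  σ(𝒜) = { {}, {p}, {q}, {r}, {p, q}, {p, r}, {q, r}, S }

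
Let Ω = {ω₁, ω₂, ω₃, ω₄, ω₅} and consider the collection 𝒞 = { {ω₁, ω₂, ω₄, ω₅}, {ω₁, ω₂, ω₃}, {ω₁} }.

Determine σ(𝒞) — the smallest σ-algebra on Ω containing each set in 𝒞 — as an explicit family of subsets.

Take S₀ = 𝒞 ∪ {∅, Ω} = { {}, {ω₁}, {ω₁, ω₂, ω₃}, {ω₁, ω₂, ω₄, ω₅}, Ω }.
Step 1. New:
  {ω₃}  = {ω₁, ω₂, ω₄, ω₅}ᶜ
  {ω₄, ω₅}  = {ω₁, ω₂, ω₃}ᶜ
  {ω₂, ω₃, ω₄, ω₅}  = {ω₁}ᶜ
  |family| = 8
Step 2: +3 →
  {ω₁, ω₃}  = {ω₃} ∪ {ω₁}
  {ω₁, ω₄, ω₅}  = {ω₄, ω₅} ∪ {ω₁}
  {ω₃, ω₄, ω₅}  = {ω₄, ω₅} ∪ {ω₃}
  |family| = 11
Step 3 adds 4:
  {ω₁, ω₂}  = {ω₃, ω₄, ω₅}ᶜ
  {ω₂, ω₃}  = {ω₁, ω₄, ω₅}ᶜ
  {ω₂, ω₄, ω₅}  = {ω₁, ω₃}ᶜ
  {ω₁, ω₃, ω₄, ω₅}  = {ω₄, ω₅} ∪ {ω₁, ω₃}
  |family| = 15
Step 4 adds 1:
  {ω₂}  = {ω₁, ω₃, ω₄, ω₅}ᶜ
  |family| = 16
Step 5 adds nothing — fixpoint reached.

Therefore σ(𝒞) = { {}, {ω₁}, {ω₂}, {ω₃}, {ω₁, ω₂}, {ω₁, ω₃}, {ω₂, ω₃}, {ω₄, ω₅}, {ω₁, ω₂, ω₃}, {ω₁, ω₄, ω₅}, {ω₂, ω₄, ω₅}, {ω₃, ω₄, ω₅}, {ω₁, ω₂, ω₄, ω₅}, {ω₁, ω₃, ω₄, ω₅}, {ω₂, ω₃, ω₄, ω₅}, Ω } (|σ(𝒞)| = 16).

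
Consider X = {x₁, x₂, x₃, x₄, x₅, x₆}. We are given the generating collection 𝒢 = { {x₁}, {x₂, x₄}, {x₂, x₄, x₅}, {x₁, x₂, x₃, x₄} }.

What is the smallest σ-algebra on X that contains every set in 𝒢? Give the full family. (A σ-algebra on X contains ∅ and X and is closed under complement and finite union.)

σ(𝒢) = { {}, {x₁}, {x₃}, {x₅}, {x₆}, {x₁, x₃}, {x₁, x₅}, {x₁, x₆}, {x₂, x₄}, {x₃, x₅}, {x₃, x₆}, {x₅, x₆}, {x₁, x₂, x₄}, {x₁, x₃, x₅}, {x₁, x₃, x₆}, {x₁, x₅, x₆}, {x₂, x₃, x₄}, {x₂, x₄, x₅}, {x₂, x₄, x₆}, {x₃, x₅, x₆}, {x₁, x₂, x₃, x₄}, {x₁, x₂, x₄, x₅}, {x₁, x₂, x₄, x₆}, {x₁, x₃, x₅, x₆}, {x₂, x₃, x₄, x₅}, {x₂, x₃, x₄, x₆}, {x₂, x₄, x₅, x₆}, {x₁, x₂, x₃, x₄, x₅}, {x₁, x₂, x₃, x₄, x₆}, {x₁, x₂, x₄, x₅, x₆}, {x₂, x₃, x₄, x₅, x₆}, X }

Check:
Begin from { {}, {x₁}, {x₂, x₄}, {x₂, x₄, x₅}, {x₁, x₂, x₃, x₄}, X } (that is, 𝒢 plus ∅ and X).
Iteration 1 (7 new):
  {x₅, x₆}  = ᶜ of {x₁, x₂, x₃, x₄}
  {x₁, x₂, x₄}  = {x₂, x₄} ∪ {x₁}
  {x₁, x₃, x₆}  = ᶜ of {x₂, x₄, x₅}
  {x₁, x₂, x₄, x₅}  = {x₂, x₄, x₅} ∪ {x₁}
  {x₁, x₃, x₅, x₆}  = ᶜ of {x₂, x₄}
  {x₁, x₂, x₃, x₄, x₅}  = {x₁, x₂, x₃, x₄} ∪ {x₂, x₄, x₅}
  {x₂, x₃, x₄, x₅, x₆}  = ᶜ of {x₁}
  — 13 sets.
Iteration 2 (7 new):
  {x₆}  = ᶜ of {x₁, x₂, x₃, x₄, x₅}
  {x₃, x₆}  = ᶜ of {x₁, x₂, x₄, x₅}
  {x₁, x₅, x₆}  = {x₅, x₆} ∪ {x₁}
  {x₃, x₅, x₆}  = ᶜ of {x₁, x₂, x₄}
  {x₂, x₄, x₅, x₆}  = {x₅, x₆} ∪ {x₂, x₄}
  {x₁, x₂, x₃, x₄, x₆}  = {x₁, x₃, x₆} ∪ {x₁, x₂, x₄}
  {x₁, x₂, x₄, x₅, x₆}  = {x₅, x₆} ∪ {x₁, x₂, x₄, x₅}
  — 20 sets.
Iteration 3 (8 new):
  {x₃}  = ᶜ of {x₁, x₂, x₄, x₅, x₆}
  {x₅}  = ᶜ of {x₁, x₂, x₃, x₄, x₆}
  {x₁, x₃}  = ᶜ of {x₂, x₄, x₅, x₆}
  {x₁, x₆}  = {x₆} ∪ {x₁}
  {x₂, x₃, x₄}  = ᶜ of {x₁, x₅, x₆}
  {x₂, x₄, x₆}  = {x₂, x₄} ∪ {x₆}
  {x₁, x₂, x₄, x₆}  = {x₆} ∪ {x₁, x₂, x₄}
  {x₂, x₃, x₄, x₆}  = {x₂, x₄} ∪ {x₃, x₆}
  — 28 sets.
Iteration 4: +4 →
  {x₁, x₅}  = ᶜ of {x₂, x₃, x₄, x₆}
  {x₃, x₅}  = ᶜ of {x₁, x₂, x₄, x₆}
  {x₁, x₃, x₅}  = ᶜ of {x₂, x₄, x₆}
  {x₂, x₃, x₄, x₅}  = ᶜ of {x₁, x₆}
  — 32 sets.
Iteration 5 adds nothing — fixpoint reached.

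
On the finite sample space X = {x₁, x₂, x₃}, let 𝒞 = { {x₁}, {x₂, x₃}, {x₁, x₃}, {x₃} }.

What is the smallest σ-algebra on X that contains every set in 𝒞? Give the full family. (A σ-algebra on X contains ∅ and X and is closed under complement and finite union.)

σ(𝒞) (8 sets): { ∅, {x₁}, {x₂}, {x₃}, {x₁, x₂}, {x₁, x₃}, {x₂, x₃}, X }

Working:
Initial family (6 sets): { ∅, {x₁}, {x₃}, {x₁, x₃}, {x₂, x₃}, X }.
Round 1. New:
  {x₂}  = complement {x₁, x₃}
  {x₁, x₂}  = complement {x₃}
  — 8 sets.
Round 2: stable.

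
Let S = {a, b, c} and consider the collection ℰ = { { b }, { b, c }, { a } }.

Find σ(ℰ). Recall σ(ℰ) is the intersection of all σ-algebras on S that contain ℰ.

Initial family (5 sets): { {  }, { a }, { b }, { b, c }, S }.
Step 1: +2 →
  { a, b }  = { b } ∪ { a }
  { a, c }  = S∖{ b }
  [7 total]
Step 2: +1 →
  { c }  = S∖{ a, b }
  [8 total]
Step 3: stable.

σ(ℰ) = { {  }, { a }, { b }, { c }, { a, b }, { a, c }, { b, c }, S }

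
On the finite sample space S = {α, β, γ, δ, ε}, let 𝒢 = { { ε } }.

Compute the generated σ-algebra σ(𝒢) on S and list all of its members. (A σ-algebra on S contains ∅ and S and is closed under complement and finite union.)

|σ(𝒢)| = 4.  σ(𝒢) = { ∅, { ε }, { α, β, γ, δ }, S }

Working:
Start: 𝒢 ∪ {∅, S} = { ∅, { ε }, S }.
Iteration 1. New:
  { α, β, γ, δ }  = complement { ε }
  [4 total]
Iteration 2: already closed under ᶜ and ∪.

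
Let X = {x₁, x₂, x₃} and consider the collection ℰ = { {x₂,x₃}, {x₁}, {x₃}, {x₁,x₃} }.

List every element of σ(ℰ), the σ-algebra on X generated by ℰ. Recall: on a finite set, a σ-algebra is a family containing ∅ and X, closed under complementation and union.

|σ(ℰ)| = 8.  σ(ℰ) = { {}, {x₁}, {x₂}, {x₃}, {x₁,x₂}, {x₁,x₃}, {x₂,x₃}, X }

Check:
Seed the family with ℰ together with ∅ and X: { {}, {x₁}, {x₃}, {x₁,x₃}, {x₂,x₃}, X }.
Pass 1. New:
  {x₂}  = X∖{x₁,x₃}
  {x₁,x₂}  = X∖{x₃}
  (now 8)
Pass 2 adds nothing — fixpoint reached.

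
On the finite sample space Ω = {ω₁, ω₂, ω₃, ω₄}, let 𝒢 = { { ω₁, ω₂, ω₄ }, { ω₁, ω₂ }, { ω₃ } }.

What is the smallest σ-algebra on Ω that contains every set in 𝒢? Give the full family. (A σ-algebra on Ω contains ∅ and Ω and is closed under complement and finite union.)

|σ(𝒢)| = 8.  σ(𝒢) = { {}, { ω₃ }, { ω₄ }, { ω₁, ω₂ }, { ω₃, ω₄ }, { ω₁, ω₂, ω₃ }, { ω₁, ω₂, ω₄ }, Ω }

Trace:
Initial family (5 sets): { {}, { ω₃ }, { ω₁, ω₂ }, { ω₁, ω₂, ω₄ }, Ω }.
Step 1: 2 new —
  { ω₃, ω₄ }  = { ω₁, ω₂ }ᶜ
  { ω₁, ω₂, ω₃ }  = { ω₃ } ∪ { ω₁, ω₂ }
  [7 total]
Step 2: +1 →
  { ω₄ }  = { ω₁, ω₂, ω₃ }ᶜ
  [8 total]
Step 3: no new sets; the family is a σ-algebra.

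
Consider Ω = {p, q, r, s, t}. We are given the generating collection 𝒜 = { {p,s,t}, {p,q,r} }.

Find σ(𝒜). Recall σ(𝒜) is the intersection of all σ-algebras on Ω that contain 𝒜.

Start: 𝒜 ∪ {∅, Ω} = { {}, {p,q,r}, {p,s,t}, Ω }.
Iteration 1. New:
  {q,r}  = {p,s,t}ᶜ
  {s,t}  = {p,q,r}ᶜ
  — 6 sets.
Iteration 2: +1 →
  {q,r,s,t}  = {s,t} ∪ {q,r}
  — 7 sets.
Iteration 3 (1 new):
  {p}  = {q,r,s,t}ᶜ
  — 8 sets.
After Iteration 4 the family is unchanged; done.

σ(𝒜) = { {}, {p}, {q,r}, {s,t}, {p,q,r}, {p,s,t}, {q,r,s,t}, Ω }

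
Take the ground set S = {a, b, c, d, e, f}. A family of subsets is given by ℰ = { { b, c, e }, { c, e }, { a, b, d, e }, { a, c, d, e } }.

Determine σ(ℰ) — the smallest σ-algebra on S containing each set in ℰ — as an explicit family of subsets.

Begin from { {}, { c, e }, { b, c, e }, { a, b, d, e }, { a, c, d, e }, S } (that is, ℰ plus ∅ and S).
Step 1: 5 new —
  { b, f }  = ᶜ of { a, c, d, e }
  { c, f }  = ᶜ of { a, b, d, e }
  { a, d, f }  = ᶜ of { b, c, e }
  { a, b, d, f }  = ᶜ of { c, e }
  { a, b, c, d, e }  = { b, c, e } ∪ { a, c, d, e }
  — 11 sets.
Step 2: +8 →
  { f }  = ᶜ of { a, b, c, d, e }
  { b, c, f }  = { b, f } ∪ { c, f }
  { c, e, f }  = { c, f } ∪ { c, e }
  { a, c, d, f }  = { a, d, f } ∪ { c, f }
  { b, c, e, f }  = { b, f } ∪ { b, c, e }
  { a, b, c, d, f }  = { a, b, d, f } ∪ { c, f }
  { a, b, d, e, f }  = { a, b, d, f } ∪ { a, b, d, e }
  { a, c, d, e, f }  = { a, d, f } ∪ { a, c, d, e }
  — 19 sets.
Step 3 adds 7:
  { b }  = ᶜ of { a, c, d, e, f }
  { c }  = ᶜ of { a, b, d, e, f }
  { e }  = ᶜ of { a, b, c, d, f }
  { a, d }  = ᶜ of { b, c, e, f }
  { b, e }  = ᶜ of { a, c, d, f }
  { a, b, d }  = ᶜ of { c, e, f }
  { a, d, e }  = ᶜ of { b, c, f }
  — 26 sets.
Step 4: 6 new —
  { b, c }  = { b } ∪ { c }
  { e, f }  = { f } ∪ { e }
  { a, c, d }  = { c } ∪ { a, d }
  { b, e, f }  = { b, e } ∪ { b, f }
  { a, b, c, d }  = { a, b, d } ∪ { c }
  { a, d, e, f }  = { a, d, e } ∪ { a, d, f }
  — 32 sets.
Step 5 adds nothing — fixpoint reached.

Hence σ(ℰ) has 32 members: { {}, { b }, { c }, { e }, { f }, { a, d }, { b, c }, { b, e }, { b, f }, { c, e }, { c, f }, { e, f }, { a, b, d }, { a, c, d }, { a, d, e }, { a, d, f }, { b, c, e }, { b, c, f }, { b, e, f }, { c, e, f }, { a, b, c, d }, { a, b, d, e }, { a, b, d, f }, { a, c, d, e }, { a, c, d, f }, { a, d, e, f }, { b, c, e, f }, { a, b, c, d, e }, { a, b, c, d, f }, { a, b, d, e, f }, { a, c, d, e, f }, S }.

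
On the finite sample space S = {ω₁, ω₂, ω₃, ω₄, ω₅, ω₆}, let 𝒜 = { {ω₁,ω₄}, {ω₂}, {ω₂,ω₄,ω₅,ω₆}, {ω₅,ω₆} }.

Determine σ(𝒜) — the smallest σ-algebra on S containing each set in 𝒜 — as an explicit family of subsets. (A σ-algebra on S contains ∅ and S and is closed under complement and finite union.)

σ(𝒜) (32 sets): { {}, {ω₁}, {ω₂}, {ω₃}, {ω₄}, {ω₁,ω₂}, {ω₁,ω₃}, {ω₁,ω₄}, {ω₂,ω₃}, {ω₂,ω₄}, {ω₃,ω₄}, {ω₅,ω₆}, {ω₁,ω₂,ω₃}, {ω₁,ω₂,ω₄}, {ω₁,ω₃,ω₄}, {ω₁,ω₅,ω₆}, {ω₂,ω₃,ω₄}, {ω₂,ω₅,ω₆}, {ω₃,ω₅,ω₆}, {ω₄,ω₅,ω₆}, {ω₁,ω₂,ω₃,ω₄}, {ω₁,ω₂,ω₅,ω₆}, {ω₁,ω₃,ω₅,ω₆}, {ω₁,ω₄,ω₅,ω₆}, {ω₂,ω₃,ω₅,ω₆}, {ω₂,ω₄,ω₅,ω₆}, {ω₃,ω₄,ω₅,ω₆}, {ω₁,ω₂,ω₃,ω₅,ω₆}, {ω₁,ω₂,ω₄,ω₅,ω₆}, {ω₁,ω₃,ω₄,ω₅,ω₆}, {ω₂,ω₃,ω₄,ω₅,ω₆}, S }

Working:
Initial family (6 sets): { {}, {ω₂}, {ω₁,ω₄}, {ω₅,ω₆}, {ω₂,ω₄,ω₅,ω₆}, S }.
Pass 1 (8 new):
  {ω₁,ω₃}  = S∖{ω₂,ω₄,ω₅,ω₆}
  {ω₁,ω₂,ω₄}  = {ω₁,ω₄} ∪ {ω₂}
  {ω₂,ω₅,ω₆}  = {ω₅,ω₆} ∪ {ω₂}
  {ω₁,ω₂,ω₃,ω₄}  = S∖{ω₅,ω₆}
  {ω₁,ω₄,ω₅,ω₆}  = {ω₁,ω₄} ∪ {ω₅,ω₆}
  {ω₂,ω₃,ω₅,ω₆}  = S∖{ω₁,ω₄}
  {ω₁,ω₂,ω₄,ω₅,ω₆}  = {ω₂,ω₄,ω₅,ω₆} ∪ {ω₁,ω₄}
  {ω₁,ω₃,ω₄,ω₅,ω₆}  = S∖{ω₂}
  |family| = 14
Pass 2 (8 new):
  {ω₃}  = S∖{ω₁,ω₂,ω₄,ω₅,ω₆}
  {ω₂,ω₃}  = S∖{ω₁,ω₄,ω₅,ω₆}
  {ω₁,ω₂,ω₃}  = {ω₂} ∪ {ω₁,ω₃}
  {ω₁,ω₃,ω₄}  = S∖{ω₂,ω₅,ω₆}
  {ω₃,ω₅,ω₆}  = S∖{ω₁,ω₂,ω₄}
  {ω₁,ω₃,ω₅,ω₆}  = {ω₅,ω₆} ∪ {ω₁,ω₃}
  {ω₁,ω₂,ω₃,ω₅,ω₆}  = {ω₂,ω₅,ω₆} ∪ {ω₁,ω₃}
  {ω₂,ω₃,ω₄,ω₅,ω₆}  = {ω₂,ω₄,ω₅,ω₆} ∪ {ω₂,ω₃,ω₅,ω₆}
  |family| = 22
Pass 3 (4 new):
  {ω₁}  = S∖{ω₂,ω₃,ω₄,ω₅,ω₆}
  {ω₄}  = S∖{ω₁,ω₂,ω₃,ω₅,ω₆}
  {ω₂,ω₄}  = S∖{ω₁,ω₃,ω₅,ω₆}
  {ω₄,ω₅,ω₆}  = S∖{ω₁,ω₂,ω₃}
  |family| = 26
Pass 4 (6 new):
  {ω₁,ω₂}  = {ω₁} ∪ {ω₂}
  {ω₃,ω₄}  = {ω₃} ∪ {ω₄}
  {ω₁,ω₅,ω₆}  = {ω₅,ω₆} ∪ {ω₁}
  {ω₂,ω₃,ω₄}  = {ω₃} ∪ {ω₂,ω₄}
  {ω₁,ω₂,ω₅,ω₆}  = {ω₁} ∪ {ω₂,ω₅,ω₆}
  {ω₃,ω₄,ω₅,ω₆}  = {ω₃} ∪ {ω₄,ω₅,ω₆}
  |family| = 32
Pass 5 adds nothing — fixpoint reached.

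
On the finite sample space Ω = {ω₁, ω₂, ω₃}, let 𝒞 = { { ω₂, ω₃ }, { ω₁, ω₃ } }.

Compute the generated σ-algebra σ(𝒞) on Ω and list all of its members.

σ(𝒞) (8 sets): { {}, { ω₁ }, { ω₂ }, { ω₃ }, { ω₁, ω₂ }, { ω₁, ω₃ }, { ω₂, ω₃ }, Ω }

Derivation:
Initial family (4 sets): { {}, { ω₁, ω₃ }, { ω₂, ω₃ }, Ω }.
Pass 1 adds 2:
  { ω₁ }  = { ω₂, ω₃ }ᶜ
  { ω₂ }  = { ω₁, ω₃ }ᶜ
  [6 total]
Pass 2 (1 new):
  { ω₁, ω₂ }  = { ω₂ } ∪ { ω₁ }
  [7 total]
Pass 3 (1 new):
  { ω₃ }  = { ω₁, ω₂ }ᶜ
  [8 total]
Pass 4 adds nothing — fixpoint reached.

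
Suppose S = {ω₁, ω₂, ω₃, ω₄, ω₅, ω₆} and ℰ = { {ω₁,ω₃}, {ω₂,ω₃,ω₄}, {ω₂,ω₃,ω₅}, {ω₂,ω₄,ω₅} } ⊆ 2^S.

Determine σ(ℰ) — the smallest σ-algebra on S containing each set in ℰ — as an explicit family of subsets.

|σ(ℰ)| = 64.  σ(ℰ) = { {}, {ω₁}, {ω₂}, {ω₃}, {ω₄}, {ω₅}, {ω₆}, {ω₁,ω₂}, {ω₁,ω₃}, {ω₁,ω₄}, {ω₁,ω₅}, {ω₁,ω₆}, {ω₂,ω₃}, {ω₂,ω₄}, {ω₂,ω₅}, {ω₂,ω₆}, {ω₃,ω₄}, {ω₃,ω₅}, {ω₃,ω₆}, {ω₄,ω₅}, {ω₄,ω₆}, {ω₅,ω₆}, {ω₁,ω₂,ω₃}, {ω₁,ω₂,ω₄}, {ω₁,ω₂,ω₅}, {ω₁,ω₂,ω₆}, {ω₁,ω₃,ω₄}, {ω₁,ω₃,ω₅}, {ω₁,ω₃,ω₆}, {ω₁,ω₄,ω₅}, {ω₁,ω₄,ω₆}, {ω₁,ω₅,ω₆}, {ω₂,ω₃,ω₄}, {ω₂,ω₃,ω₅}, {ω₂,ω₃,ω₆}, {ω₂,ω₄,ω₅}, {ω₂,ω₄,ω₆}, {ω₂,ω₅,ω₆}, {ω₃,ω₄,ω₅}, {ω₃,ω₄,ω₆}, {ω₃,ω₅,ω₆}, {ω₄,ω₅,ω₆}, {ω₁,ω₂,ω₃,ω₄}, {ω₁,ω₂,ω₃,ω₅}, {ω₁,ω₂,ω₃,ω₆}, {ω₁,ω₂,ω₄,ω₅}, {ω₁,ω₂,ω₄,ω₆}, {ω₁,ω₂,ω₅,ω₆}, {ω₁,ω₃,ω₄,ω₅}, {ω₁,ω₃,ω₄,ω₆}, {ω₁,ω₃,ω₅,ω₆}, {ω₁,ω₄,ω₅,ω₆}, {ω₂,ω₃,ω₄,ω₅}, {ω₂,ω₃,ω₄,ω₆}, {ω₂,ω₃,ω₅,ω₆}, {ω₂,ω₄,ω₅,ω₆}, {ω₃,ω₄,ω₅,ω₆}, {ω₁,ω₂,ω₃,ω₄,ω₅}, {ω₁,ω₂,ω₃,ω₄,ω₆}, {ω₁,ω₂,ω₃,ω₅,ω₆}, {ω₁,ω₂,ω₄,ω₅,ω₆}, {ω₁,ω₃,ω₄,ω₅,ω₆}, {ω₂,ω₃,ω₄,ω₅,ω₆}, S }

Check:
Start: ℰ ∪ {∅, S} = { {}, {ω₁,ω₃}, {ω₂,ω₃,ω₄}, {ω₂,ω₃,ω₅}, {ω₂,ω₄,ω₅}, S }.
Step 1: +8 →
  {ω₁,ω₃,ω₆}  = {ω₂,ω₄,ω₅}ᶜ
  {ω₁,ω₄,ω₆}  = {ω₂,ω₃,ω₅}ᶜ
  {ω₁,ω₅,ω₆}  = {ω₂,ω₃,ω₄}ᶜ
  {ω₁,ω₂,ω₃,ω₄}  = {ω₂,ω₃,ω₄} ∪ {ω₁,ω₃}
  {ω₁,ω₂,ω₃,ω₅}  = {ω₂,ω₃,ω₅} ∪ {ω₁,ω₃}
  {ω₂,ω₃,ω₄,ω₅}  = {ω₂,ω₃,ω₅} ∪ {ω₂,ω₃,ω₄}
  {ω₂,ω₄,ω₅,ω₆}  = {ω₁,ω₃}ᶜ
  {ω₁,ω₂,ω₃,ω₄,ω₅}  = {ω₁,ω₃} ∪ {ω₂,ω₄,ω₅}
Step 2. New:
  {ω₆}  = {ω₁,ω₂,ω₃,ω₄,ω₅}ᶜ
  {ω₁,ω₆}  = {ω₂,ω₃,ω₄,ω₅}ᶜ
  {ω₄,ω₆}  = {ω₁,ω₂,ω₃,ω₅}ᶜ
  {ω₅,ω₆}  = {ω₁,ω₂,ω₃,ω₄}ᶜ
  {ω₁,ω₃,ω₄,ω₆}  = {ω₁,ω₃,ω₆} ∪ {ω₁,ω₄,ω₆}
  {ω₁,ω₃,ω₅,ω₆}  = {ω₁,ω₃,ω₆} ∪ {ω₁,ω₅,ω₆}
  {ω₁,ω₄,ω₅,ω₆}  = {ω₁,ω₄,ω₆} ∪ {ω₁,ω₅,ω₆}
  {ω₁,ω₂,ω₃,ω₄,ω₆}  = {ω₂,ω₃,ω₄} ∪ {ω₁,ω₃,ω₆}
  {ω₁,ω₂,ω₃,ω₅,ω₆}  = {ω₁,ω₃,ω₆} ∪ {ω₂,ω₃,ω₅}
  {ω₁,ω₂,ω₄,ω₅,ω₆}  = {ω₁,ω₄,ω₆} ∪ {ω₂,ω₄,ω₅,ω₆}
  {ω₂,ω₃,ω₄,ω₅,ω₆}  = {ω₂,ω₃,ω₄} ∪ {ω₂,ω₄,ω₅,ω₆}
Step 3. New:
  {ω₁}  = {ω₂,ω₃,ω₄,ω₅,ω₆}ᶜ
  {ω₃}  = {ω₁,ω₂,ω₄,ω₅,ω₆}ᶜ
  {ω₄}  = {ω₁,ω₂,ω₃,ω₅,ω₆}ᶜ
  {ω₅}  = {ω₁,ω₂,ω₃,ω₄,ω₆}ᶜ
  {ω₂,ω₃}  = {ω₁,ω₄,ω₅,ω₆}ᶜ
  {ω₂,ω₄}  = {ω₁,ω₃,ω₅,ω₆}ᶜ
  {ω₂,ω₅}  = {ω₁,ω₃,ω₄,ω₆}ᶜ
  {ω₄,ω₅,ω₆}  = {ω₅,ω₆} ∪ {ω₄,ω₆}
  {ω₂,ω₃,ω₄,ω₆}  = {ω₄,ω₆} ∪ {ω₂,ω₃,ω₄}
  {ω₂,ω₃,ω₅,ω₆}  = {ω₅,ω₆} ∪ {ω₂,ω₃,ω₅}
  {ω₁,ω₃,ω₄,ω₅,ω₆}  = {ω₅,ω₆} ∪ {ω₁,ω₃,ω₄,ω₆}
Step 4 adds 22:
  {ω₂}  = {ω₁,ω₃,ω₄,ω₅,ω₆}ᶜ
  {ω₁,ω₄}  = {ω₂,ω₃,ω₅,ω₆}ᶜ
  {ω₁,ω₅}  = {ω₂,ω₃,ω₄,ω₆}ᶜ
  {ω₃,ω₄}  = {ω₃} ∪ {ω₄}
  {ω₃,ω₅}  = {ω₅} ∪ {ω₃}
  {ω₃,ω₆}  = {ω₆} ∪ {ω₃}
  {ω₄,ω₅}  = {ω₅} ∪ {ω₄}
  {ω₁,ω₂,ω₃}  = {ω₄,ω₅,ω₆}ᶜ
  {ω₁,ω₂,ω₄}  = {ω₁} ∪ {ω₂,ω₄}
  {ω₁,ω₂,ω₅}  = {ω₂,ω₅} ∪ {ω₁}
  {ω₁,ω₃,ω₄}  = {ω₁,ω₃} ∪ {ω₄}
  {ω₁,ω₃,ω₅}  = {ω₅} ∪ {ω₁,ω₃}
  {ω₂,ω₃,ω₆}  = {ω₆} ∪ {ω₂,ω₃}
  {ω₂,ω₄,ω₆}  = {ω₆} ∪ {ω₂,ω₄}
  {ω₂,ω₅,ω₆}  = {ω₂,ω₅} ∪ {ω₅,ω₆}
  {ω₃,ω₄,ω₆}  = {ω₃} ∪ {ω₄,ω₆}
  {ω₃,ω₅,ω₆}  = {ω₅,ω₆} ∪ {ω₃}
  {ω₁,ω₂,ω₃,ω₆}  = {ω₁,ω₃,ω₆} ∪ {ω₂,ω₃}
  {ω₁,ω₂,ω₄,ω₅}  = {ω₁} ∪ {ω₂,ω₄,ω₅}
  {ω₁,ω₂,ω₄,ω₆}  = {ω₁,ω₆} ∪ {ω₂,ω₄}
  {ω₁,ω₂,ω₅,ω₆}  = {ω₂,ω₅} ∪ {ω₁,ω₆}
  {ω₃,ω₄,ω₅,ω₆}  = {ω₃} ∪ {ω₄,ω₅,ω₆}
Step 5. New:
  {ω₁,ω₂}  = {ω₃,ω₄,ω₅,ω₆}ᶜ
  {ω₂,ω₆}  = {ω₂} ∪ {ω₆}
  {ω₁,ω₂,ω₆}  = {ω₁,ω₆} ∪ {ω₂}
  {ω₁,ω₄,ω₅}  = {ω₂,ω₃,ω₆}ᶜ
  {ω₃,ω₄,ω₅}  = {ω₃,ω₄} ∪ {ω₄,ω₅}
  {ω₁,ω₃,ω₄,ω₅}  = {ω₃,ω₄} ∪ {ω₁,ω₃,ω₅}
Step 6: stable.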